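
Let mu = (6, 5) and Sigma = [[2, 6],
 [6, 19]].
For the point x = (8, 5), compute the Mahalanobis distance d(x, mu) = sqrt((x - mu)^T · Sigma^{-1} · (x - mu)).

Step 1 — centre the observation: (x - mu) = (2, 0).

Step 2 — invert Sigma. det(Sigma) = 2·19 - (6)² = 2.
  Sigma^{-1} = (1/det) · [[d, -b], [-b, a]] = [[9.5, -3],
 [-3, 1]].

Step 3 — form the quadratic (x - mu)^T · Sigma^{-1} · (x - mu):
  Sigma^{-1} · (x - mu) = (19, -6).
  (x - mu)^T · [Sigma^{-1} · (x - mu)] = (2)·(19) + (0)·(-6) = 38.

Step 4 — take square root: d = √(38) ≈ 6.1644.

d(x, mu) = √(38) ≈ 6.1644


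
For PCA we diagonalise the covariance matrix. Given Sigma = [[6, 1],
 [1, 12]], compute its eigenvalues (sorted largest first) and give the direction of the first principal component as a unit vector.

Step 1 — characteristic polynomial of 2×2 Sigma:
  det(Sigma - λI) = λ² - trace · λ + det = 0.
  trace = 6 + 12 = 18, det = 6·12 - (1)² = 71.
Step 2 — discriminant:
  Δ = trace² - 4·det = 324 - 284 = 40.
Step 3 — eigenvalues:
  λ = (trace ± √Δ)/2 = (18 ± 6.3246)/2,
  λ_1 = 12.1623,  λ_2 = 5.8377.

Step 4 — unit eigenvector for λ_1: solve (Sigma - λ_1 I)v = 0. First row:
  (6 - 12.1623)·v_x + (1)·v_y = 0, i.e. (-6.1623)·v_x + (1)·v_y = 0,
  so v ∝ (b, λ_1 - a) = (1, 6.1623) = u.
  ||u|| = √((1)² + (6.1623)²) = √(38.9737) ≈ 6.2429,
  v_1 = u/||u|| ≈ (0.1602, 0.9871) (||v_1|| = 1).

λ_1 = 12.1623,  λ_2 = 5.8377;  v_1 ≈ (0.1602, 0.9871)


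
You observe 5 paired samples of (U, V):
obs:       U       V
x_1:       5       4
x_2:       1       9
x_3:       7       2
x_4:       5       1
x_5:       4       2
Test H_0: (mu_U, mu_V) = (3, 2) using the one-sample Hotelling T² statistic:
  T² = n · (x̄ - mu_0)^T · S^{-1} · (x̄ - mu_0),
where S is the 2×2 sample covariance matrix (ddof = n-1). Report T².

Step 1 — sample mean vector:
  mean(U) = (5 + 1 + 7 + 5 + 4) / 5 = 22/5 = 4.4
  mean(V) = (4 + 9 + 2 + 1 + 2) / 5 = 18/5 = 3.6
  x̄ = (4.4, 3.6),  deviation x̄ - mu_0 = (4.4, 3.6) - (3, 2) = (1.4, 1.6).

Step 2 — sample covariance matrix, S[i,j] = (1/(n-1)) · Σ_k (x_{k,i} - mean_i) · (x_{k,j} - mean_j), divisor n-1 = 4:
  S[U,U] = ((0.6)·(0.6) + (-3.4)·(-3.4) + (2.6)·(2.6) + (0.6)·(0.6) + (-0.4)·(-0.4)) / 4 = 19.2/4 = 4.8
  S[U,V] = ((0.6)·(0.4) + (-3.4)·(5.4) + (2.6)·(-1.6) + (0.6)·(-2.6) + (-0.4)·(-1.6)) / 4 = -23.2/4 = -5.8
  S[V,V] = ((0.4)·(0.4) + (5.4)·(5.4) + (-1.6)·(-1.6) + (-2.6)·(-2.6) + (-1.6)·(-1.6)) / 4 = 41.2/4 = 10.3
  S = [[4.8, -5.8],
 [-5.8, 10.3]].

Step 3 — invert S. det(S) = 4.8·10.3 - (-5.8)² = 15.8.
  S^{-1} = (1/det) · [[d, -b], [-b, a]] = [[0.6519, 0.3671],
 [0.3671, 0.3038]].

Step 4 — quadratic form (x̄ - mu_0)^T · S^{-1} · (x̄ - mu_0):
  S^{-1} · (x̄ - mu_0) = (1.5, 1),
  (x̄ - mu_0)^T · [...] = (1.4)·(1.5) + (1.6)·(1) = 3.7.

Step 5 — scale by n: T² = 5 · 3.7 = 18.5.

T² ≈ 18.5


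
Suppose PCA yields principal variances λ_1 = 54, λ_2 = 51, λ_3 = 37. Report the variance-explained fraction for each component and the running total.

Step 1 — total variance = trace(Sigma) = Σ λ_i = 54 + 51 + 37 = 142.

Step 2 — fraction explained by component i = λ_i / Σ λ:
  PC1: 54/142 = 0.3803
  PC2: 51/142 = 0.3592
  PC3: 37/142 = 0.2606

Step 3 — cumulative fraction after k components = (λ_1 + ... + λ_k) / Σ λ:
  k = 1: 54/142 = 0.3803
  k = 2: (54 + 51)/142 = 105/142 = 0.7394
  k = 3: (54 + 51 + 37)/142 = 142/142 = 1

Summary (fraction, with percent):

explained: PC1 0.3803 (38.03%), PC2 0.3592 (35.92%), PC3 0.2606 (26.06%);  cumulative: 0.3803, 0.7394, 1


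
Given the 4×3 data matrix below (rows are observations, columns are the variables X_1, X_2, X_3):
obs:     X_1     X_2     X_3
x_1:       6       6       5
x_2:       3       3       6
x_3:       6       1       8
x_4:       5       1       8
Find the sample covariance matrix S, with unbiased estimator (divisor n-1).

Step 1 — column means:
  mean(X_1) = (6 + 3 + 6 + 5) / 4 = 20/4 = 5
  mean(X_2) = (6 + 3 + 1 + 1) / 4 = 11/4 = 2.75
  mean(X_3) = (5 + 6 + 8 + 8) / 4 = 27/4 = 6.75

Step 2 — sample covariance S[i,j] = (1/(n-1)) · Σ_k (x_{k,i} - mean_i) · (x_{k,j} - mean_j), with n-1 = 3.
  S[X_1,X_1] = ((1)·(1) + (-2)·(-2) + (1)·(1) + (0)·(0)) / 3 = 6/3 = 2
  S[X_1,X_2] = ((1)·(3.25) + (-2)·(0.25) + (1)·(-1.75) + (0)·(-1.75)) / 3 = 1/3 = 0.3333
  S[X_1,X_3] = ((1)·(-1.75) + (-2)·(-0.75) + (1)·(1.25) + (0)·(1.25)) / 3 = 1/3 = 0.3333
  S[X_2,X_2] = ((3.25)·(3.25) + (0.25)·(0.25) + (-1.75)·(-1.75) + (-1.75)·(-1.75)) / 3 = 16.75/3 = 5.5833
  S[X_2,X_3] = ((3.25)·(-1.75) + (0.25)·(-0.75) + (-1.75)·(1.25) + (-1.75)·(1.25)) / 3 = -10.25/3 = -3.4167
  S[X_3,X_3] = ((-1.75)·(-1.75) + (-0.75)·(-0.75) + (1.25)·(1.25) + (1.25)·(1.25)) / 3 = 6.75/3 = 2.25

S is symmetric (S[j,i] = S[i,j]). Assembling:

S = [[2, 0.3333, 0.3333],
 [0.3333, 5.5833, -3.4167],
 [0.3333, -3.4167, 2.25]]


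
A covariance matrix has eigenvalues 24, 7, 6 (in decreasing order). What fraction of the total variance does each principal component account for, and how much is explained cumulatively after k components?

Step 1 — total variance = trace(Sigma) = Σ λ_i = 24 + 7 + 6 = 37.

Step 2 — fraction explained by component i = λ_i / Σ λ:
  PC1: 24/37 = 0.6486
  PC2: 7/37 = 0.1892
  PC3: 6/37 = 0.1622

Step 3 — cumulative fraction after k components = (λ_1 + ... + λ_k) / Σ λ:
  k = 1: 24/37 = 0.6486
  k = 2: (24 + 7)/37 = 31/37 = 0.8378
  k = 3: (24 + 7 + 6)/37 = 37/37 = 1

Summary (fraction, with percent):

explained: PC1 0.6486 (64.86%), PC2 0.1892 (18.92%), PC3 0.1622 (16.22%);  cumulative: 0.6486, 0.8378, 1


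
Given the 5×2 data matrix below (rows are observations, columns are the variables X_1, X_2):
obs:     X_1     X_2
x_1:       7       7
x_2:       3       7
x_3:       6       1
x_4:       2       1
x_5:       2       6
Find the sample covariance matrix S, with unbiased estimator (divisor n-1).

Step 1 — column means:
  mean(X_1) = (7 + 3 + 6 + 2 + 2) / 5 = 20/5 = 4
  mean(X_2) = (7 + 7 + 1 + 1 + 6) / 5 = 22/5 = 4.4

Step 2 — sample covariance S[i,j] = (1/(n-1)) · Σ_k (x_{k,i} - mean_i) · (x_{k,j} - mean_j), with n-1 = 4.
  S[X_1,X_1] = ((3)·(3) + (-1)·(-1) + (2)·(2) + (-2)·(-2) + (-2)·(-2)) / 4 = 22/4 = 5.5
  S[X_1,X_2] = ((3)·(2.6) + (-1)·(2.6) + (2)·(-3.4) + (-2)·(-3.4) + (-2)·(1.6)) / 4 = 2/4 = 0.5
  S[X_2,X_2] = ((2.6)·(2.6) + (2.6)·(2.6) + (-3.4)·(-3.4) + (-3.4)·(-3.4) + (1.6)·(1.6)) / 4 = 39.2/4 = 9.8

S is symmetric (S[j,i] = S[i,j]). Assembling:

S = [[5.5, 0.5],
 [0.5, 9.8]]


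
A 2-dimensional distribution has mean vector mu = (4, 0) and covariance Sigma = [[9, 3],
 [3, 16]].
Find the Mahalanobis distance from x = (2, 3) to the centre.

Step 1 — centre the observation: (x - mu) = (-2, 3).

Step 2 — invert Sigma. det(Sigma) = 9·16 - (3)² = 135.
  Sigma^{-1} = (1/det) · [[d, -b], [-b, a]] = [[0.1185, -0.0222],
 [-0.0222, 0.0667]].

Step 3 — form the quadratic (x - mu)^T · Sigma^{-1} · (x - mu):
  Sigma^{-1} · (x - mu) = (-0.3037, 0.2444).
  (x - mu)^T · [Sigma^{-1} · (x - mu)] = (-2)·(-0.3037) + (3)·(0.2444) = 1.3407.

Step 4 — take square root: d = √(1.3407) ≈ 1.1579.

d(x, mu) = √(1.3407) ≈ 1.1579


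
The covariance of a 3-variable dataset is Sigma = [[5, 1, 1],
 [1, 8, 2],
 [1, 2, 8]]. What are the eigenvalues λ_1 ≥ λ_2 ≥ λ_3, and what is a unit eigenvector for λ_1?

Step 1 — characteristic polynomial p(λ) = det(λI - Sigma) = λ³ - tr·λ² + c_1·λ - det, where tr = trace, c_1 = sum of the principal 2×2 minors, det = det(Sigma):
  tr = 5 + 8 + 8 = 21,
  c_1 = (5·8 - (1)²) + (5·8 - (1)²) + (8·8 - (2)²) = 39 + 39 + 60 = 138,
  det = 5·(8·8 - (2)²) - (1)·((1)·8 - (2)·(1)) + (1)·((1)·(2) - 8·(1)) = 5·(60) - (1)·(6) + (1)·(-6) = 288.
  So p(λ) = λ³ - 21λ² + 138λ - 288.
Step 2 — look for an integer root (rational root theorem: any rational root is an integer divisor of 288). Testing λ = 6:
  p(6) = 216 - 756 + 828 - 288 = 0  ✓
  Dividing out (λ - 6): p(λ) = (λ - 6)(λ² - 15λ + 48).
Step 3 — remaining eigenvalues from the quadratic λ² - 15λ + 48 = 0:
  Δ = 15² - 4·48 = 225 - 192 = 33,  λ = (15 ± √33)/2 = (15 ± 5.7446)/2 ≈ 10.3723 or 4.6277.
  Sorted: λ_1 = 10.3723,  λ_2 = 6,  λ_3 = 4.6277  (check: sum = 21 = tr ✓).

Step 4 — unit eigenvector for λ_1 ≈ 10.3723: v spans the null space of (Sigma - λ_1 I), whose rows are
  r_1 = (-5.3723, 1, 1),  r_2 = (1, -2.3723, 2),  r_3 = (1, 2, -2.3723).
  v is orthogonal to every row, so take v ∝ r_1 × r_2 = ((1)·(2) - (1)·(-2.3723), (1)·(1) - (-5.3723)·(2), (-5.3723)·(-2.3723) - (1)·(1)) ≈ (4.3723, 11.7446, 11.7446).
  Let u = (4.3723, 11.7446, 11.7446).
  ||u|| = √((4.3723)² + (11.7446)² + (11.7446)²) = √(294.9863) ≈ 17.1752,  v_1 = u/||u|| ≈ (0.2546, 0.6838, 0.6838) (||v_1|| = 1).

λ_1 = 10.3723,  λ_2 = 6,  λ_3 = 4.6277;  v_1 ≈ (0.2546, 0.6838, 0.6838)


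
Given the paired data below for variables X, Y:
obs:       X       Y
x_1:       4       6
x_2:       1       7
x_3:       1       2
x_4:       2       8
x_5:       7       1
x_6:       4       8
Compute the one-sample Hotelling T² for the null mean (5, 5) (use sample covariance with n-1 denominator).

Step 1 — sample mean vector:
  mean(X) = (4 + 1 + 1 + 2 + 7 + 4) / 6 = 19/6 = 3.1667
  mean(Y) = (6 + 7 + 2 + 8 + 1 + 8) / 6 = 32/6 = 5.3333
  x̄ = (3.1667, 5.3333),  deviation x̄ - mu_0 = (3.1667, 5.3333) - (5, 5) = (-1.8333, 0.3333).

Step 2 — sample covariance matrix, S[i,j] = (1/(n-1)) · Σ_k (x_{k,i} - mean_i) · (x_{k,j} - mean_j), divisor n-1 = 5:
  S[X,X] = ((0.8333)·(0.8333) + (-2.1667)·(-2.1667) + (-2.1667)·(-2.1667) + (-1.1667)·(-1.1667) + (3.8333)·(3.8333) + (0.8333)·(0.8333)) / 5 = 26.8333/5 = 5.3667
  S[X,Y] = ((0.8333)·(0.6667) + (-2.1667)·(1.6667) + (-2.1667)·(-3.3333) + (-1.1667)·(2.6667) + (3.8333)·(-4.3333) + (0.8333)·(2.6667)) / 5 = -13.3333/5 = -2.6667
  S[Y,Y] = ((0.6667)·(0.6667) + (1.6667)·(1.6667) + (-3.3333)·(-3.3333) + (2.6667)·(2.6667) + (-4.3333)·(-4.3333) + (2.6667)·(2.6667)) / 5 = 47.3333/5 = 9.4667
  S = [[5.3667, -2.6667],
 [-2.6667, 9.4667]].

Step 3 — invert S. det(S) = 5.3667·9.4667 - (-2.6667)² = 43.6933.
  S^{-1} = (1/det) · [[d, -b], [-b, a]] = [[0.2167, 0.061],
 [0.061, 0.1228]].

Step 4 — quadratic form (x̄ - mu_0)^T · S^{-1} · (x̄ - mu_0):
  S^{-1} · (x̄ - mu_0) = (-0.3769, -0.0709),
  (x̄ - mu_0)^T · [...] = (-1.8333)·(-0.3769) + (0.3333)·(-0.0709) = 0.6673.

Step 5 — scale by n: T² = 6 · 0.6673 = 4.0037.

T² ≈ 4.0037


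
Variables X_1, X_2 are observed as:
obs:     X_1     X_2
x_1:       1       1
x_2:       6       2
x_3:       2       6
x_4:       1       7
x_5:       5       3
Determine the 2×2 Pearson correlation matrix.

Step 1 — column means:
  mean(X_1) = (1 + 6 + 2 + 1 + 5) / 5 = 15/5 = 3
  mean(X_2) = (1 + 2 + 6 + 7 + 3) / 5 = 19/5 = 3.8

Step 2 — sample variances and covariances s[i,j] = (1/(n-1)) · Σ_k (x_{k,i} - mean_i) · (x_{k,j} - mean_j), with n-1 = 4:
  s[X_1,X_1] = ((-2)·(-2) + (3)·(3) + (-1)·(-1) + (-2)·(-2) + (2)·(2)) / 4 = 22/4 = 5.5
  s[X_1,X_2] = ((-2)·(-2.8) + (3)·(-1.8) + (-1)·(2.2) + (-2)·(3.2) + (2)·(-0.8)) / 4 = -10/4 = -2.5
  s[X_2,X_2] = ((-2.8)·(-2.8) + (-1.8)·(-1.8) + (2.2)·(2.2) + (3.2)·(3.2) + (-0.8)·(-0.8)) / 4 = 26.8/4 = 6.7
  Sample standard deviations s_i = √(s[i,i]):
  s(X_1) = √(5.5) = 2.3452
  s(X_2) = √(6.7) = 2.5884

Step 3 — r_{ij} = s_{ij} / (s_i · s_j):
  r[X_1,X_1] = 1 (diagonal).
  r[X_1,X_2] = -2.5 / (2.3452 · 2.5884) = -2.5 / 6.0704 = -0.4118
  r[X_2,X_2] = 1 (diagonal).

R is symmetric with unit diagonal. Assembling:

R = [[1, -0.4118],
 [-0.4118, 1]]


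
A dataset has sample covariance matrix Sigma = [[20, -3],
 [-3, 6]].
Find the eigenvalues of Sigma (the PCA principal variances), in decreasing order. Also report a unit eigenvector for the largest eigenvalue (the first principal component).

Step 1 — characteristic polynomial of 2×2 Sigma:
  det(Sigma - λI) = λ² - trace · λ + det = 0.
  trace = 20 + 6 = 26, det = 20·6 - (-3)² = 111.
Step 2 — discriminant:
  Δ = trace² - 4·det = 676 - 444 = 232.
Step 3 — eigenvalues:
  λ = (trace ± √Δ)/2 = (26 ± 15.2315)/2,
  λ_1 = 20.6158,  λ_2 = 5.3842.

Step 4 — unit eigenvector for λ_1: solve (Sigma - λ_1 I)v = 0. First row:
  (20 - 20.6158)·v_x + (-3)·v_y = 0, i.e. (-0.6158)·v_x + (-3)·v_y = 0,
  so v ∝ (b, λ_1 - a) = (-3, 0.6158); multiply by -1 so the first entry is positive: u = (3, -0.6158).
  ||u|| = √((3)² + (-0.6158)²) = √(9.3792) ≈ 3.0625,
  v_1 = u/||u|| ≈ (0.9796, -0.2011) (||v_1|| = 1).

λ_1 = 20.6158,  λ_2 = 5.3842;  v_1 ≈ (0.9796, -0.2011)


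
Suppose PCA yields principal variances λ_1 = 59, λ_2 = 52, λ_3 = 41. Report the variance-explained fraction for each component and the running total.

Step 1 — total variance = trace(Sigma) = Σ λ_i = 59 + 52 + 41 = 152.

Step 2 — fraction explained by component i = λ_i / Σ λ:
  PC1: 59/152 = 0.3882
  PC2: 52/152 = 0.3421
  PC3: 41/152 = 0.2697

Step 3 — cumulative fraction after k components = (λ_1 + ... + λ_k) / Σ λ:
  k = 1: 59/152 = 0.3882
  k = 2: (59 + 52)/152 = 111/152 = 0.7303
  k = 3: (59 + 52 + 41)/152 = 152/152 = 1

Summary (fraction, with percent):

explained: PC1 0.3882 (38.82%), PC2 0.3421 (34.21%), PC3 0.2697 (26.97%);  cumulative: 0.3882, 0.7303, 1


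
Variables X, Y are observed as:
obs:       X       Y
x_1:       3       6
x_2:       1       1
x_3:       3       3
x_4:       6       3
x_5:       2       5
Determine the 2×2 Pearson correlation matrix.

Step 1 — column means:
  mean(X) = (3 + 1 + 3 + 6 + 2) / 5 = 15/5 = 3
  mean(Y) = (6 + 1 + 3 + 3 + 5) / 5 = 18/5 = 3.6

Step 2 — sample variances and covariances s[i,j] = (1/(n-1)) · Σ_k (x_{k,i} - mean_i) · (x_{k,j} - mean_j), with n-1 = 4:
  s[X,X] = ((0)·(0) + (-2)·(-2) + (0)·(0) + (3)·(3) + (-1)·(-1)) / 4 = 14/4 = 3.5
  s[X,Y] = ((0)·(2.4) + (-2)·(-2.6) + (0)·(-0.6) + (3)·(-0.6) + (-1)·(1.4)) / 4 = 2/4 = 0.5
  s[Y,Y] = ((2.4)·(2.4) + (-2.6)·(-2.6) + (-0.6)·(-0.6) + (-0.6)·(-0.6) + (1.4)·(1.4)) / 4 = 15.2/4 = 3.8
  Sample standard deviations s_i = √(s[i,i]):
  s(X) = √(3.5) = 1.8708
  s(Y) = √(3.8) = 1.9494

Step 3 — r_{ij} = s_{ij} / (s_i · s_j):
  r[X,X] = 1 (diagonal).
  r[X,Y] = 0.5 / (1.8708 · 1.9494) = 0.5 / 3.6469 = 0.1371
  r[Y,Y] = 1 (diagonal).

R is symmetric with unit diagonal. Assembling:

R = [[1, 0.1371],
 [0.1371, 1]]


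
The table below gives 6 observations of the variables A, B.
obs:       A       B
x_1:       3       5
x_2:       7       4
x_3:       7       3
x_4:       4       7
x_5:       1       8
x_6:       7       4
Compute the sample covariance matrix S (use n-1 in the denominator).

Step 1 — column means:
  mean(A) = (3 + 7 + 7 + 4 + 1 + 7) / 6 = 29/6 = 4.8333
  mean(B) = (5 + 4 + 3 + 7 + 8 + 4) / 6 = 31/6 = 5.1667

Step 2 — sample covariance S[i,j] = (1/(n-1)) · Σ_k (x_{k,i} - mean_i) · (x_{k,j} - mean_j), with n-1 = 5.
  S[A,A] = ((-1.8333)·(-1.8333) + (2.1667)·(2.1667) + (2.1667)·(2.1667) + (-0.8333)·(-0.8333) + (-3.8333)·(-3.8333) + (2.1667)·(2.1667)) / 5 = 32.8333/5 = 6.5667
  S[A,B] = ((-1.8333)·(-0.1667) + (2.1667)·(-1.1667) + (2.1667)·(-2.1667) + (-0.8333)·(1.8333) + (-3.8333)·(2.8333) + (2.1667)·(-1.1667)) / 5 = -21.8333/5 = -4.3667
  S[B,B] = ((-0.1667)·(-0.1667) + (-1.1667)·(-1.1667) + (-2.1667)·(-2.1667) + (1.8333)·(1.8333) + (2.8333)·(2.8333) + (-1.1667)·(-1.1667)) / 5 = 18.8333/5 = 3.7667

S is symmetric (S[j,i] = S[i,j]). Assembling:

S = [[6.5667, -4.3667],
 [-4.3667, 3.7667]]


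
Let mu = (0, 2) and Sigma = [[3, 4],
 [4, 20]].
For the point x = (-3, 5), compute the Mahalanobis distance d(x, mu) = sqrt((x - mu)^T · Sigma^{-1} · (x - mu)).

Step 1 — centre the observation: (x - mu) = (-3, 3).

Step 2 — invert Sigma. det(Sigma) = 3·20 - (4)² = 44.
  Sigma^{-1} = (1/det) · [[d, -b], [-b, a]] = [[0.4545, -0.0909],
 [-0.0909, 0.0682]].

Step 3 — form the quadratic (x - mu)^T · Sigma^{-1} · (x - mu):
  Sigma^{-1} · (x - mu) = (-1.6364, 0.4773).
  (x - mu)^T · [Sigma^{-1} · (x - mu)] = (-3)·(-1.6364) + (3)·(0.4773) = 6.3409.

Step 4 — take square root: d = √(6.3409) ≈ 2.5181.

d(x, mu) = √(6.3409) ≈ 2.5181


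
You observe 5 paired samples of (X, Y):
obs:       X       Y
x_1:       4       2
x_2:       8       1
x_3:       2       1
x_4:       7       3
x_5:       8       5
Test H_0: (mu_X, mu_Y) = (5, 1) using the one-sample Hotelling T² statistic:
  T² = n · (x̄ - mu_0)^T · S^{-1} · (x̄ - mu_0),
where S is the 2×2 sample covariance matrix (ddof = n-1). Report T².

Step 1 — sample mean vector:
  mean(X) = (4 + 8 + 2 + 7 + 8) / 5 = 29/5 = 5.8
  mean(Y) = (2 + 1 + 1 + 3 + 5) / 5 = 12/5 = 2.4
  x̄ = (5.8, 2.4),  deviation x̄ - mu_0 = (5.8, 2.4) - (5, 1) = (0.8, 1.4).

Step 2 — sample covariance matrix, S[i,j] = (1/(n-1)) · Σ_k (x_{k,i} - mean_i) · (x_{k,j} - mean_j), divisor n-1 = 4:
  S[X,X] = ((-1.8)·(-1.8) + (2.2)·(2.2) + (-3.8)·(-3.8) + (1.2)·(1.2) + (2.2)·(2.2)) / 4 = 28.8/4 = 7.2
  S[X,Y] = ((-1.8)·(-0.4) + (2.2)·(-1.4) + (-3.8)·(-1.4) + (1.2)·(0.6) + (2.2)·(2.6)) / 4 = 9.4/4 = 2.35
  S[Y,Y] = ((-0.4)·(-0.4) + (-1.4)·(-1.4) + (-1.4)·(-1.4) + (0.6)·(0.6) + (2.6)·(2.6)) / 4 = 11.2/4 = 2.8
  S = [[7.2, 2.35],
 [2.35, 2.8]].

Step 3 — invert S. det(S) = 7.2·2.8 - (2.35)² = 14.6375.
  S^{-1} = (1/det) · [[d, -b], [-b, a]] = [[0.1913, -0.1605],
 [-0.1605, 0.4919]].

Step 4 — quadratic form (x̄ - mu_0)^T · S^{-1} · (x̄ - mu_0):
  S^{-1} · (x̄ - mu_0) = (-0.0717, 0.5602),
  (x̄ - mu_0)^T · [...] = (0.8)·(-0.0717) + (1.4)·(0.5602) = 0.7269.

Step 5 — scale by n: T² = 5 · 0.7269 = 3.6345.

T² ≈ 3.6345


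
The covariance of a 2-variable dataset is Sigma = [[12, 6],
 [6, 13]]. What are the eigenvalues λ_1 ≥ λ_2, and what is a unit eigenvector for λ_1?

Step 1 — characteristic polynomial of 2×2 Sigma:
  det(Sigma - λI) = λ² - trace · λ + det = 0.
  trace = 12 + 13 = 25, det = 12·13 - (6)² = 120.
Step 2 — discriminant:
  Δ = trace² - 4·det = 625 - 480 = 145.
Step 3 — eigenvalues:
  λ = (trace ± √Δ)/2 = (25 ± 12.0416)/2,
  λ_1 = 18.5208,  λ_2 = 6.4792.

Step 4 — unit eigenvector for λ_1: solve (Sigma - λ_1 I)v = 0. First row:
  (12 - 18.5208)·v_x + (6)·v_y = 0, i.e. (-6.5208)·v_x + (6)·v_y = 0,
  so v ∝ (b, λ_1 - a) = (6, 6.5208) = u.
  ||u|| = √((6)² + (6.5208)²) = √(78.5208) ≈ 8.8612,
  v_1 = u/||u|| ≈ (0.6771, 0.7359) (||v_1|| = 1).

λ_1 = 18.5208,  λ_2 = 6.4792;  v_1 ≈ (0.6771, 0.7359)


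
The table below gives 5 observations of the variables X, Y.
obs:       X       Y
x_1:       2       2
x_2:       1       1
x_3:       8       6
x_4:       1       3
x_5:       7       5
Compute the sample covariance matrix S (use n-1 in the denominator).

Step 1 — column means:
  mean(X) = (2 + 1 + 8 + 1 + 7) / 5 = 19/5 = 3.8
  mean(Y) = (2 + 1 + 6 + 3 + 5) / 5 = 17/5 = 3.4

Step 2 — sample covariance S[i,j] = (1/(n-1)) · Σ_k (x_{k,i} - mean_i) · (x_{k,j} - mean_j), with n-1 = 4.
  S[X,X] = ((-1.8)·(-1.8) + (-2.8)·(-2.8) + (4.2)·(4.2) + (-2.8)·(-2.8) + (3.2)·(3.2)) / 4 = 46.8/4 = 11.7
  S[X,Y] = ((-1.8)·(-1.4) + (-2.8)·(-2.4) + (4.2)·(2.6) + (-2.8)·(-0.4) + (3.2)·(1.6)) / 4 = 26.4/4 = 6.6
  S[Y,Y] = ((-1.4)·(-1.4) + (-2.4)·(-2.4) + (2.6)·(2.6) + (-0.4)·(-0.4) + (1.6)·(1.6)) / 4 = 17.2/4 = 4.3

S is symmetric (S[j,i] = S[i,j]). Assembling:

S = [[11.7, 6.6],
 [6.6, 4.3]]


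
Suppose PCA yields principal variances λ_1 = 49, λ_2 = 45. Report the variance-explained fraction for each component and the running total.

Step 1 — total variance = trace(Sigma) = Σ λ_i = 49 + 45 = 94.

Step 2 — fraction explained by component i = λ_i / Σ λ:
  PC1: 49/94 = 0.5213
  PC2: 45/94 = 0.4787

Step 3 — cumulative fraction after k components = (λ_1 + ... + λ_k) / Σ λ:
  k = 1: 49/94 = 0.5213
  k = 2: (49 + 45)/94 = 94/94 = 1

Summary (fraction, with percent):

explained: PC1 0.5213 (52.13%), PC2 0.4787 (47.87%);  cumulative: 0.5213, 1


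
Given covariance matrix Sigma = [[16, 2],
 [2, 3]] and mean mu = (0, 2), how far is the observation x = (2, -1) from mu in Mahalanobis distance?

Step 1 — centre the observation: (x - mu) = (2, -3).

Step 2 — invert Sigma. det(Sigma) = 16·3 - (2)² = 44.
  Sigma^{-1} = (1/det) · [[d, -b], [-b, a]] = [[0.0682, -0.0455],
 [-0.0455, 0.3636]].

Step 3 — form the quadratic (x - mu)^T · Sigma^{-1} · (x - mu):
  Sigma^{-1} · (x - mu) = (0.2727, -1.1818).
  (x - mu)^T · [Sigma^{-1} · (x - mu)] = (2)·(0.2727) + (-3)·(-1.1818) = 4.0909.

Step 4 — take square root: d = √(4.0909) ≈ 2.0226.

d(x, mu) = √(4.0909) ≈ 2.0226


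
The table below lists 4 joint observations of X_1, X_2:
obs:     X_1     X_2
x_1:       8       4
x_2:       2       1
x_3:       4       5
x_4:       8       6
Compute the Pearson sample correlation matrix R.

Step 1 — column means:
  mean(X_1) = (8 + 2 + 4 + 8) / 4 = 22/4 = 5.5
  mean(X_2) = (4 + 1 + 5 + 6) / 4 = 16/4 = 4

Step 2 — sample variances and covariances s[i,j] = (1/(n-1)) · Σ_k (x_{k,i} - mean_i) · (x_{k,j} - mean_j), with n-1 = 3:
  s[X_1,X_1] = ((2.5)·(2.5) + (-3.5)·(-3.5) + (-1.5)·(-1.5) + (2.5)·(2.5)) / 3 = 27/3 = 9
  s[X_1,X_2] = ((2.5)·(0) + (-3.5)·(-3) + (-1.5)·(1) + (2.5)·(2)) / 3 = 14/3 = 4.6667
  s[X_2,X_2] = ((0)·(0) + (-3)·(-3) + (1)·(1) + (2)·(2)) / 3 = 14/3 = 4.6667
  Sample standard deviations s_i = √(s[i,i]):
  s(X_1) = √(9) = 3
  s(X_2) = √(4.6667) = 2.1602

Step 3 — r_{ij} = s_{ij} / (s_i · s_j):
  r[X_1,X_1] = 1 (diagonal).
  r[X_1,X_2] = 4.6667 / (3 · 2.1602) = 4.6667 / 6.4807 = 0.7201
  r[X_2,X_2] = 1 (diagonal).

R is symmetric with unit diagonal. Assembling:

R = [[1, 0.7201],
 [0.7201, 1]]


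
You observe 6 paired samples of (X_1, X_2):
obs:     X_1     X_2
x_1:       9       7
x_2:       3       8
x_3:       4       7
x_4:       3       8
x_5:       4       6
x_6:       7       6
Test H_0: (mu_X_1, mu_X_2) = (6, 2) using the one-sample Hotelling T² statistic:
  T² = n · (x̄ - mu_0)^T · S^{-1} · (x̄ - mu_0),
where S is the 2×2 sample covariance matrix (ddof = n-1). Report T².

Step 1 — sample mean vector:
  mean(X_1) = (9 + 3 + 4 + 3 + 4 + 7) / 6 = 30/6 = 5
  mean(X_2) = (7 + 8 + 7 + 8 + 6 + 6) / 6 = 42/6 = 7
  x̄ = (5, 7),  deviation x̄ - mu_0 = (5, 7) - (6, 2) = (-1, 5).

Step 2 — sample covariance matrix, S[i,j] = (1/(n-1)) · Σ_k (x_{k,i} - mean_i) · (x_{k,j} - mean_j), divisor n-1 = 5:
  S[X_1,X_1] = ((4)·(4) + (-2)·(-2) + (-1)·(-1) + (-2)·(-2) + (-1)·(-1) + (2)·(2)) / 5 = 30/5 = 6
  S[X_1,X_2] = ((4)·(0) + (-2)·(1) + (-1)·(0) + (-2)·(1) + (-1)·(-1) + (2)·(-1)) / 5 = -5/5 = -1
  S[X_2,X_2] = ((0)·(0) + (1)·(1) + (0)·(0) + (1)·(1) + (-1)·(-1) + (-1)·(-1)) / 5 = 4/5 = 0.8
  S = [[6, -1],
 [-1, 0.8]].

Step 3 — invert S. det(S) = 6·0.8 - (-1)² = 3.8.
  S^{-1} = (1/det) · [[d, -b], [-b, a]] = [[0.2105, 0.2632],
 [0.2632, 1.5789]].

Step 4 — quadratic form (x̄ - mu_0)^T · S^{-1} · (x̄ - mu_0):
  S^{-1} · (x̄ - mu_0) = (1.1053, 7.6316),
  (x̄ - mu_0)^T · [...] = (-1)·(1.1053) + (5)·(7.6316) = 37.0526.

Step 5 — scale by n: T² = 6 · 37.0526 = 222.3158.

T² ≈ 222.3158


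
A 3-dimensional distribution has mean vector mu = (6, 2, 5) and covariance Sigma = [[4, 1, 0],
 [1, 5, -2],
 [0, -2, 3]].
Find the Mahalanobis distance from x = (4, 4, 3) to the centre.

Step 1 — centre the observation: (x - mu) = (-2, 2, -2).

Step 2 — invert Sigma (cofactor / det for 3×3, or solve directly):
  Sigma^{-1} = [[0.2683, -0.0732, -0.0488],
 [-0.0732, 0.2927, 0.1951],
 [-0.0488, 0.1951, 0.4634]].

Step 3 — form the quadratic (x - mu)^T · Sigma^{-1} · (x - mu):
  Sigma^{-1} · (x - mu) = (-0.5854, 0.3415, -0.439).
  (x - mu)^T · [Sigma^{-1} · (x - mu)] = (-2)·(-0.5854) + (2)·(0.3415) + (-2)·(-0.439) = 2.7317.

Step 4 — take square root: d = √(2.7317) ≈ 1.6528.

d(x, mu) = √(2.7317) ≈ 1.6528


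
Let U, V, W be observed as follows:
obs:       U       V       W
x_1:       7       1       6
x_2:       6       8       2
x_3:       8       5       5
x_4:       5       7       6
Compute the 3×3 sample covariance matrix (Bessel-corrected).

Step 1 — column means:
  mean(U) = (7 + 6 + 8 + 5) / 4 = 26/4 = 6.5
  mean(V) = (1 + 8 + 5 + 7) / 4 = 21/4 = 5.25
  mean(W) = (6 + 2 + 5 + 6) / 4 = 19/4 = 4.75

Step 2 — sample covariance S[i,j] = (1/(n-1)) · Σ_k (x_{k,i} - mean_i) · (x_{k,j} - mean_j), with n-1 = 3.
  S[U,U] = ((0.5)·(0.5) + (-0.5)·(-0.5) + (1.5)·(1.5) + (-1.5)·(-1.5)) / 3 = 5/3 = 1.6667
  S[U,V] = ((0.5)·(-4.25) + (-0.5)·(2.75) + (1.5)·(-0.25) + (-1.5)·(1.75)) / 3 = -6.5/3 = -2.1667
  S[U,W] = ((0.5)·(1.25) + (-0.5)·(-2.75) + (1.5)·(0.25) + (-1.5)·(1.25)) / 3 = 0.5/3 = 0.1667
  S[V,V] = ((-4.25)·(-4.25) + (2.75)·(2.75) + (-0.25)·(-0.25) + (1.75)·(1.75)) / 3 = 28.75/3 = 9.5833
  S[V,W] = ((-4.25)·(1.25) + (2.75)·(-2.75) + (-0.25)·(0.25) + (1.75)·(1.25)) / 3 = -10.75/3 = -3.5833
  S[W,W] = ((1.25)·(1.25) + (-2.75)·(-2.75) + (0.25)·(0.25) + (1.25)·(1.25)) / 3 = 10.75/3 = 3.5833

S is symmetric (S[j,i] = S[i,j]). Assembling:

S = [[1.6667, -2.1667, 0.1667],
 [-2.1667, 9.5833, -3.5833],
 [0.1667, -3.5833, 3.5833]]


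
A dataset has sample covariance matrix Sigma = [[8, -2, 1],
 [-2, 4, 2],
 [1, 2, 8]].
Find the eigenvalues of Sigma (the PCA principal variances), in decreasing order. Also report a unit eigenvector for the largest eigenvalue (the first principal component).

Step 1 — characteristic polynomial p(λ) = det(λI - Sigma) = λ³ - tr·λ² + c_1·λ - det, where tr = trace, c_1 = sum of the principal 2×2 minors, det = det(Sigma):
  tr = 8 + 4 + 8 = 20,
  c_1 = (8·4 - (-2)²) + (8·8 - (1)²) + (4·8 - (2)²) = 28 + 63 + 28 = 119,
  det = 8·(4·8 - (2)²) - (-2)·((-2)·8 - (2)·(1)) + (1)·((-2)·(2) - 4·(1)) = 8·(28) - (-2)·(-18) + (1)·(-8) = 180.
  So p(λ) = λ³ - 20λ² + 119λ - 180.
Step 2 — look for an integer root (rational root theorem: any rational root is an integer divisor of 180). Testing λ = 9:
  p(9) = 729 - 1620 + 1071 - 180 = 0  ✓
  Dividing out (λ - 9): p(λ) = (λ - 9)(λ² - 11λ + 20).
Step 3 — remaining eigenvalues from the quadratic λ² - 11λ + 20 = 0:
  Δ = 11² - 4·20 = 121 - 80 = 41,  λ = (11 ± √41)/2 = (11 ± 6.4031)/2 ≈ 8.7016 or 2.2984.
  Sorted: λ_1 = 9,  λ_2 = 8.7016,  λ_3 = 2.2984  (check: sum = 20 = tr ✓).

Step 4 — unit eigenvector for λ_1 = 9: v spans the null space of (Sigma - λ_1 I), whose rows are
  r_1 = (-1, -2, 1),  r_2 = (-2, -5, 2),  r_3 = (1, 2, -1).
  v is orthogonal to every row, so take v ∝ r_1 × r_2 = ((-2)·(2) - (1)·(-5), (1)·(-2) - (-1)·(2), (-1)·(-5) - (-2)·(-2)) = (1, 0, 1).
  Let u = (1, 0, 1).
  ||u|| = √((1)² + (0)² + (1)²) = √(2) ≈ 1.4142,  v_1 = u/||u|| ≈ (0.7071, 0, 0.7071) (||v_1|| = 1).

λ_1 = 9,  λ_2 = 8.7016,  λ_3 = 2.2984;  v_1 ≈ (0.7071, 0, 0.7071)


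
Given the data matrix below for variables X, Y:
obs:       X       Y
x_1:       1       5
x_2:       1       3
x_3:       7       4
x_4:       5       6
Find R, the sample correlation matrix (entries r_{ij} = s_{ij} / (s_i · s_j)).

Step 1 — column means:
  mean(X) = (1 + 1 + 7 + 5) / 4 = 14/4 = 3.5
  mean(Y) = (5 + 3 + 4 + 6) / 4 = 18/4 = 4.5

Step 2 — sample variances and covariances s[i,j] = (1/(n-1)) · Σ_k (x_{k,i} - mean_i) · (x_{k,j} - mean_j), with n-1 = 3:
  s[X,X] = ((-2.5)·(-2.5) + (-2.5)·(-2.5) + (3.5)·(3.5) + (1.5)·(1.5)) / 3 = 27/3 = 9
  s[X,Y] = ((-2.5)·(0.5) + (-2.5)·(-1.5) + (3.5)·(-0.5) + (1.5)·(1.5)) / 3 = 3/3 = 1
  s[Y,Y] = ((0.5)·(0.5) + (-1.5)·(-1.5) + (-0.5)·(-0.5) + (1.5)·(1.5)) / 3 = 5/3 = 1.6667
  Sample standard deviations s_i = √(s[i,i]):
  s(X) = √(9) = 3
  s(Y) = √(1.6667) = 1.291

Step 3 — r_{ij} = s_{ij} / (s_i · s_j):
  r[X,X] = 1 (diagonal).
  r[X,Y] = 1 / (3 · 1.291) = 1 / 3.873 = 0.2582
  r[Y,Y] = 1 (diagonal).

R is symmetric with unit diagonal. Assembling:

R = [[1, 0.2582],
 [0.2582, 1]]


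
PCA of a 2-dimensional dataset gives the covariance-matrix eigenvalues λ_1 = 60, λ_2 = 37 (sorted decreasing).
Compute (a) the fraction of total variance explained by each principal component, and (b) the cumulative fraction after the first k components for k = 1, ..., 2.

Step 1 — total variance = trace(Sigma) = Σ λ_i = 60 + 37 = 97.

Step 2 — fraction explained by component i = λ_i / Σ λ:
  PC1: 60/97 = 0.6186
  PC2: 37/97 = 0.3814

Step 3 — cumulative fraction after k components = (λ_1 + ... + λ_k) / Σ λ:
  k = 1: 60/97 = 0.6186
  k = 2: (60 + 37)/97 = 97/97 = 1

Summary (fraction, with percent):

explained: PC1 0.6186 (61.86%), PC2 0.3814 (38.14%);  cumulative: 0.6186, 1


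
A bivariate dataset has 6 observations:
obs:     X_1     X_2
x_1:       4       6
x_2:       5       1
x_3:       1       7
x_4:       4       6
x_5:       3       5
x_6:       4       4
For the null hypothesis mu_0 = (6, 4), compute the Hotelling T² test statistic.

Step 1 — sample mean vector:
  mean(X_1) = (4 + 5 + 1 + 4 + 3 + 4) / 6 = 21/6 = 3.5
  mean(X_2) = (6 + 1 + 7 + 6 + 5 + 4) / 6 = 29/6 = 4.8333
  x̄ = (3.5, 4.8333),  deviation x̄ - mu_0 = (3.5, 4.8333) - (6, 4) = (-2.5, 0.8333).

Step 2 — sample covariance matrix, S[i,j] = (1/(n-1)) · Σ_k (x_{k,i} - mean_i) · (x_{k,j} - mean_j), divisor n-1 = 5:
  S[X_1,X_1] = ((0.5)·(0.5) + (1.5)·(1.5) + (-2.5)·(-2.5) + (0.5)·(0.5) + (-0.5)·(-0.5) + (0.5)·(0.5)) / 5 = 9.5/5 = 1.9
  S[X_1,X_2] = ((0.5)·(1.1667) + (1.5)·(-3.8333) + (-2.5)·(2.1667) + (0.5)·(1.1667) + (-0.5)·(0.1667) + (0.5)·(-0.8333)) / 5 = -10.5/5 = -2.1
  S[X_2,X_2] = ((1.1667)·(1.1667) + (-3.8333)·(-3.8333) + (2.1667)·(2.1667) + (1.1667)·(1.1667) + (0.1667)·(0.1667) + (-0.8333)·(-0.8333)) / 5 = 22.8333/5 = 4.5667
  S = [[1.9, -2.1],
 [-2.1, 4.5667]].

Step 3 — invert S. det(S) = 1.9·4.5667 - (-2.1)² = 4.2667.
  S^{-1} = (1/det) · [[d, -b], [-b, a]] = [[1.0703, 0.4922],
 [0.4922, 0.4453]].

Step 4 — quadratic form (x̄ - mu_0)^T · S^{-1} · (x̄ - mu_0):
  S^{-1} · (x̄ - mu_0) = (-2.2656, -0.8594),
  (x̄ - mu_0)^T · [...] = (-2.5)·(-2.2656) + (0.8333)·(-0.8594) = 4.9479.

Step 5 — scale by n: T² = 6 · 4.9479 = 29.6875.

T² ≈ 29.6875


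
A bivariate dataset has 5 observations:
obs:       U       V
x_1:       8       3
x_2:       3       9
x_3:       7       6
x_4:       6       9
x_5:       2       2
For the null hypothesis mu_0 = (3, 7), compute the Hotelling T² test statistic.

Step 1 — sample mean vector:
  mean(U) = (8 + 3 + 7 + 6 + 2) / 5 = 26/5 = 5.2
  mean(V) = (3 + 9 + 6 + 9 + 2) / 5 = 29/5 = 5.8
  x̄ = (5.2, 5.8),  deviation x̄ - mu_0 = (5.2, 5.8) - (3, 7) = (2.2, -1.2).

Step 2 — sample covariance matrix, S[i,j] = (1/(n-1)) · Σ_k (x_{k,i} - mean_i) · (x_{k,j} - mean_j), divisor n-1 = 4:
  S[U,U] = ((2.8)·(2.8) + (-2.2)·(-2.2) + (1.8)·(1.8) + (0.8)·(0.8) + (-3.2)·(-3.2)) / 4 = 26.8/4 = 6.7
  S[U,V] = ((2.8)·(-2.8) + (-2.2)·(3.2) + (1.8)·(0.2) + (0.8)·(3.2) + (-3.2)·(-3.8)) / 4 = 0.2/4 = 0.05
  S[V,V] = ((-2.8)·(-2.8) + (3.2)·(3.2) + (0.2)·(0.2) + (3.2)·(3.2) + (-3.8)·(-3.8)) / 4 = 42.8/4 = 10.7
  S = [[6.7, 0.05],
 [0.05, 10.7]].

Step 3 — invert S. det(S) = 6.7·10.7 - (0.05)² = 71.6875.
  S^{-1} = (1/det) · [[d, -b], [-b, a]] = [[0.1493, -0.0007],
 [-0.0007, 0.0935]].

Step 4 — quadratic form (x̄ - mu_0)^T · S^{-1} · (x̄ - mu_0):
  S^{-1} · (x̄ - mu_0) = (0.3292, -0.1137),
  (x̄ - mu_0)^T · [...] = (2.2)·(0.3292) + (-1.2)·(-0.1137) = 0.8607.

Step 5 — scale by n: T² = 5 · 0.8607 = 4.3034.

T² ≈ 4.3034


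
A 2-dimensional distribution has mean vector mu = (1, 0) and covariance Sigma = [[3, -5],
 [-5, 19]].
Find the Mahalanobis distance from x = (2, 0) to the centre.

Step 1 — centre the observation: (x - mu) = (1, 0).

Step 2 — invert Sigma. det(Sigma) = 3·19 - (-5)² = 32.
  Sigma^{-1} = (1/det) · [[d, -b], [-b, a]] = [[0.5937, 0.1562],
 [0.1562, 0.0937]].

Step 3 — form the quadratic (x - mu)^T · Sigma^{-1} · (x - mu):
  Sigma^{-1} · (x - mu) = (0.5937, 0.1562).
  (x - mu)^T · [Sigma^{-1} · (x - mu)] = (1)·(0.5937) + (0)·(0.1562) = 0.5937.

Step 4 — take square root: d = √(0.5937) ≈ 0.7706.

d(x, mu) = √(0.5937) ≈ 0.7706


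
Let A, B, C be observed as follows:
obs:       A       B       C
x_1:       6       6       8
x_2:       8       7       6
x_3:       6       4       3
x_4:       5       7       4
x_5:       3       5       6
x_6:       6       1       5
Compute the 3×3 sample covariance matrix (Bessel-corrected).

Step 1 — column means:
  mean(A) = (6 + 8 + 6 + 5 + 3 + 6) / 6 = 34/6 = 5.6667
  mean(B) = (6 + 7 + 4 + 7 + 5 + 1) / 6 = 30/6 = 5
  mean(C) = (8 + 6 + 3 + 4 + 6 + 5) / 6 = 32/6 = 5.3333

Step 2 — sample covariance S[i,j] = (1/(n-1)) · Σ_k (x_{k,i} - mean_i) · (x_{k,j} - mean_j), with n-1 = 5.
  S[A,A] = ((0.3333)·(0.3333) + (2.3333)·(2.3333) + (0.3333)·(0.3333) + (-0.6667)·(-0.6667) + (-2.6667)·(-2.6667) + (0.3333)·(0.3333)) / 5 = 13.3333/5 = 2.6667
  S[A,B] = ((0.3333)·(1) + (2.3333)·(2) + (0.3333)·(-1) + (-0.6667)·(2) + (-2.6667)·(0) + (0.3333)·(-4)) / 5 = 2/5 = 0.4
  S[A,C] = ((0.3333)·(2.6667) + (2.3333)·(0.6667) + (0.3333)·(-2.3333) + (-0.6667)·(-1.3333) + (-2.6667)·(0.6667) + (0.3333)·(-0.3333)) / 5 = 0.6667/5 = 0.1333
  S[B,B] = ((1)·(1) + (2)·(2) + (-1)·(-1) + (2)·(2) + (0)·(0) + (-4)·(-4)) / 5 = 26/5 = 5.2
  S[B,C] = ((1)·(2.6667) + (2)·(0.6667) + (-1)·(-2.3333) + (2)·(-1.3333) + (0)·(0.6667) + (-4)·(-0.3333)) / 5 = 5/5 = 1
  S[C,C] = ((2.6667)·(2.6667) + (0.6667)·(0.6667) + (-2.3333)·(-2.3333) + (-1.3333)·(-1.3333) + (0.6667)·(0.6667) + (-0.3333)·(-0.3333)) / 5 = 15.3333/5 = 3.0667

S is symmetric (S[j,i] = S[i,j]). Assembling:

S = [[2.6667, 0.4, 0.1333],
 [0.4, 5.2, 1],
 [0.1333, 1, 3.0667]]


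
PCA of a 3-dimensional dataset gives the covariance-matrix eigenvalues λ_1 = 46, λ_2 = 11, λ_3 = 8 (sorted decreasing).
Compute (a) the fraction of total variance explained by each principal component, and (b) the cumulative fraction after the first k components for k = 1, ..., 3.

Step 1 — total variance = trace(Sigma) = Σ λ_i = 46 + 11 + 8 = 65.

Step 2 — fraction explained by component i = λ_i / Σ λ:
  PC1: 46/65 = 0.7077
  PC2: 11/65 = 0.1692
  PC3: 8/65 = 0.1231

Step 3 — cumulative fraction after k components = (λ_1 + ... + λ_k) / Σ λ:
  k = 1: 46/65 = 0.7077
  k = 2: (46 + 11)/65 = 57/65 = 0.8769
  k = 3: (46 + 11 + 8)/65 = 65/65 = 1

Summary (fraction, with percent):

explained: PC1 0.7077 (70.77%), PC2 0.1692 (16.92%), PC3 0.1231 (12.31%);  cumulative: 0.7077, 0.8769, 1


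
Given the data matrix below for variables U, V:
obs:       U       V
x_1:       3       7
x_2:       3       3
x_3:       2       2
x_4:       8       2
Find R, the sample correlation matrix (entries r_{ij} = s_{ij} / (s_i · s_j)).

Step 1 — column means:
  mean(U) = (3 + 3 + 2 + 8) / 4 = 16/4 = 4
  mean(V) = (7 + 3 + 2 + 2) / 4 = 14/4 = 3.5

Step 2 — sample variances and covariances s[i,j] = (1/(n-1)) · Σ_k (x_{k,i} - mean_i) · (x_{k,j} - mean_j), with n-1 = 3:
  s[U,U] = ((-1)·(-1) + (-1)·(-1) + (-2)·(-2) + (4)·(4)) / 3 = 22/3 = 7.3333
  s[U,V] = ((-1)·(3.5) + (-1)·(-0.5) + (-2)·(-1.5) + (4)·(-1.5)) / 3 = -6/3 = -2
  s[V,V] = ((3.5)·(3.5) + (-0.5)·(-0.5) + (-1.5)·(-1.5) + (-1.5)·(-1.5)) / 3 = 17/3 = 5.6667
  Sample standard deviations s_i = √(s[i,i]):
  s(U) = √(7.3333) = 2.708
  s(V) = √(5.6667) = 2.3805

Step 3 — r_{ij} = s_{ij} / (s_i · s_j):
  r[U,U] = 1 (diagonal).
  r[U,V] = -2 / (2.708 · 2.3805) = -2 / 6.4464 = -0.3103
  r[V,V] = 1 (diagonal).

R is symmetric with unit diagonal. Assembling:

R = [[1, -0.3103],
 [-0.3103, 1]]


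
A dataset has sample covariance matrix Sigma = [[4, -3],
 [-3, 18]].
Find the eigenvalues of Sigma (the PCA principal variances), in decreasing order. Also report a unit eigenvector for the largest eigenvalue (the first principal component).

Step 1 — characteristic polynomial of 2×2 Sigma:
  det(Sigma - λI) = λ² - trace · λ + det = 0.
  trace = 4 + 18 = 22, det = 4·18 - (-3)² = 63.
Step 2 — discriminant:
  Δ = trace² - 4·det = 484 - 252 = 232.
Step 3 — eigenvalues:
  λ = (trace ± √Δ)/2 = (22 ± 15.2315)/2,
  λ_1 = 18.6158,  λ_2 = 3.3842.

Step 4 — unit eigenvector for λ_1: solve (Sigma - λ_1 I)v = 0. First row:
  (4 - 18.6158)·v_x + (-3)·v_y = 0, i.e. (-14.6158)·v_x + (-3)·v_y = 0,
  so v ∝ (b, λ_1 - a) = (-3, 14.6158); multiply by -1 so the first entry is positive: u = (3, -14.6158).
  ||u|| = √((3)² + (-14.6158)²) = √(222.6208) ≈ 14.9205,
  v_1 = u/||u|| ≈ (0.2011, -0.9796) (||v_1|| = 1).

λ_1 = 18.6158,  λ_2 = 3.3842;  v_1 ≈ (0.2011, -0.9796)


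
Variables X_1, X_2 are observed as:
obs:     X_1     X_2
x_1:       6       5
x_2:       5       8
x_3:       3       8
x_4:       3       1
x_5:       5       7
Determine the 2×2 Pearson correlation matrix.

Step 1 — column means:
  mean(X_1) = (6 + 5 + 3 + 3 + 5) / 5 = 22/5 = 4.4
  mean(X_2) = (5 + 8 + 8 + 1 + 7) / 5 = 29/5 = 5.8

Step 2 — sample variances and covariances s[i,j] = (1/(n-1)) · Σ_k (x_{k,i} - mean_i) · (x_{k,j} - mean_j), with n-1 = 4:
  s[X_1,X_1] = ((1.6)·(1.6) + (0.6)·(0.6) + (-1.4)·(-1.4) + (-1.4)·(-1.4) + (0.6)·(0.6)) / 4 = 7.2/4 = 1.8
  s[X_1,X_2] = ((1.6)·(-0.8) + (0.6)·(2.2) + (-1.4)·(2.2) + (-1.4)·(-4.8) + (0.6)·(1.2)) / 4 = 4.4/4 = 1.1
  s[X_2,X_2] = ((-0.8)·(-0.8) + (2.2)·(2.2) + (2.2)·(2.2) + (-4.8)·(-4.8) + (1.2)·(1.2)) / 4 = 34.8/4 = 8.7
  Sample standard deviations s_i = √(s[i,i]):
  s(X_1) = √(1.8) = 1.3416
  s(X_2) = √(8.7) = 2.9496

Step 3 — r_{ij} = s_{ij} / (s_i · s_j):
  r[X_1,X_1] = 1 (diagonal).
  r[X_1,X_2] = 1.1 / (1.3416 · 2.9496) = 1.1 / 3.9573 = 0.278
  r[X_2,X_2] = 1 (diagonal).

R is symmetric with unit diagonal. Assembling:

R = [[1, 0.278],
 [0.278, 1]]


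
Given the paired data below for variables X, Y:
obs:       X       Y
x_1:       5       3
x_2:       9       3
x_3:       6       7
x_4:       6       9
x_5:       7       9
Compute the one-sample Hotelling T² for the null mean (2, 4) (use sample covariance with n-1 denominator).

Step 1 — sample mean vector:
  mean(X) = (5 + 9 + 6 + 6 + 7) / 5 = 33/5 = 6.6
  mean(Y) = (3 + 3 + 7 + 9 + 9) / 5 = 31/5 = 6.2
  x̄ = (6.6, 6.2),  deviation x̄ - mu_0 = (6.6, 6.2) - (2, 4) = (4.6, 2.2).

Step 2 — sample covariance matrix, S[i,j] = (1/(n-1)) · Σ_k (x_{k,i} - mean_i) · (x_{k,j} - mean_j), divisor n-1 = 4:
  S[X,X] = ((-1.6)·(-1.6) + (2.4)·(2.4) + (-0.6)·(-0.6) + (-0.6)·(-0.6) + (0.4)·(0.4)) / 4 = 9.2/4 = 2.3
  S[X,Y] = ((-1.6)·(-3.2) + (2.4)·(-3.2) + (-0.6)·(0.8) + (-0.6)·(2.8) + (0.4)·(2.8)) / 4 = -3.6/4 = -0.9
  S[Y,Y] = ((-3.2)·(-3.2) + (-3.2)·(-3.2) + (0.8)·(0.8) + (2.8)·(2.8) + (2.8)·(2.8)) / 4 = 36.8/4 = 9.2
  S = [[2.3, -0.9],
 [-0.9, 9.2]].

Step 3 — invert S. det(S) = 2.3·9.2 - (-0.9)² = 20.35.
  S^{-1} = (1/det) · [[d, -b], [-b, a]] = [[0.4521, 0.0442],
 [0.0442, 0.113]].

Step 4 — quadratic form (x̄ - mu_0)^T · S^{-1} · (x̄ - mu_0):
  S^{-1} · (x̄ - mu_0) = (2.1769, 0.4521),
  (x̄ - mu_0)^T · [...] = (4.6)·(2.1769) + (2.2)·(0.4521) = 11.0084.

Step 5 — scale by n: T² = 5 · 11.0084 = 55.0418.

T² ≈ 55.0418


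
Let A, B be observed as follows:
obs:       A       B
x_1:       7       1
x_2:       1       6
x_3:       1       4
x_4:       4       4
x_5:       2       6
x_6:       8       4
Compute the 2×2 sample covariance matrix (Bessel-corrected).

Step 1 — column means:
  mean(A) = (7 + 1 + 1 + 4 + 2 + 8) / 6 = 23/6 = 3.8333
  mean(B) = (1 + 6 + 4 + 4 + 6 + 4) / 6 = 25/6 = 4.1667

Step 2 — sample covariance S[i,j] = (1/(n-1)) · Σ_k (x_{k,i} - mean_i) · (x_{k,j} - mean_j), with n-1 = 5.
  S[A,A] = ((3.1667)·(3.1667) + (-2.8333)·(-2.8333) + (-2.8333)·(-2.8333) + (0.1667)·(0.1667) + (-1.8333)·(-1.8333) + (4.1667)·(4.1667)) / 5 = 46.8333/5 = 9.3667
  S[A,B] = ((3.1667)·(-3.1667) + (-2.8333)·(1.8333) + (-2.8333)·(-0.1667) + (0.1667)·(-0.1667) + (-1.8333)·(1.8333) + (4.1667)·(-0.1667)) / 5 = -18.8333/5 = -3.7667
  S[B,B] = ((-3.1667)·(-3.1667) + (1.8333)·(1.8333) + (-0.1667)·(-0.1667) + (-0.1667)·(-0.1667) + (1.8333)·(1.8333) + (-0.1667)·(-0.1667)) / 5 = 16.8333/5 = 3.3667

S is symmetric (S[j,i] = S[i,j]). Assembling:

S = [[9.3667, -3.7667],
 [-3.7667, 3.3667]]
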